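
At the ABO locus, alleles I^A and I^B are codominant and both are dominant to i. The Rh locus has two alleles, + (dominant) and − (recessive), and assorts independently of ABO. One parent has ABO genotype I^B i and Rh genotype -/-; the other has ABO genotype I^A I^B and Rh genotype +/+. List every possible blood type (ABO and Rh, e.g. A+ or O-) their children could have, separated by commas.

A+, B+, AB+

Gametes from I^B i × I^A I^B give offspring ABO genotypes I^A I^B, I^A i, I^B I^B, I^B i, i.e. phenotypes A, B, AB.
Rh cross -/- × +/+ → phenotypes Rh+.
Combining independently: A+, B+, AB+.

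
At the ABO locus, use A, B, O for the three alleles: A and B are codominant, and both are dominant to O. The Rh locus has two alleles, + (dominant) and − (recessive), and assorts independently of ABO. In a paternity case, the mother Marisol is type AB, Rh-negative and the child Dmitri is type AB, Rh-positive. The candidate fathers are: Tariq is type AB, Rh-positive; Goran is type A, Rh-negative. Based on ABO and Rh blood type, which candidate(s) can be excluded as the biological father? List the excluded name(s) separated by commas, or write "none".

Goran

A candidate is excluded only if no genotype consistent with his phenotype could produce a type AB, Rh-positive child with a type AB, Rh-negative mother.
Goran (type A, Rh-): no genotype consistent with that phenotype can produce a type-AB Rh+ child with a type-AB mother.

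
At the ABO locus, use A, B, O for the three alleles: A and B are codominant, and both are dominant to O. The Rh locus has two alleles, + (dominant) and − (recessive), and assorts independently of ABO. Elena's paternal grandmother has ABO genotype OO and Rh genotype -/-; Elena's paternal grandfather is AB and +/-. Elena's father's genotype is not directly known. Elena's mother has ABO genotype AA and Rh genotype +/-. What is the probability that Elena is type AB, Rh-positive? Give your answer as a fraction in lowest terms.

Elena's father's ABO genotype from OO × AB: 1/2 AO, 1/2 BO.
Crossing each possibility with the mother AA and summing P(type AB): 1/2·0 + 1/2·1/2 = 1/4.
Similarly for Rh via the father's Rh distribution: P(Rh+) = 5/8.
Independent loci: 1/4 × 5/8 = 5/32.

5/32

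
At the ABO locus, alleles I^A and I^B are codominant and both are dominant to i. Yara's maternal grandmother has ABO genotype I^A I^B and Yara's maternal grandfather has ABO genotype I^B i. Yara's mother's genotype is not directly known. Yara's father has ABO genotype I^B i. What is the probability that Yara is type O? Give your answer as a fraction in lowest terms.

Yara's mother's ABO genotype from I^A I^B × I^B i: 1/4 I^A I^B, 1/4 I^A i, 1/4 I^B I^B, 1/4 I^B i.
Crossing each possibility with the father I^B i and summing P(type O): 1/4·0 + 1/4·1/4 + 1/4·0 + 1/4·1/4 = 1/8.

1/8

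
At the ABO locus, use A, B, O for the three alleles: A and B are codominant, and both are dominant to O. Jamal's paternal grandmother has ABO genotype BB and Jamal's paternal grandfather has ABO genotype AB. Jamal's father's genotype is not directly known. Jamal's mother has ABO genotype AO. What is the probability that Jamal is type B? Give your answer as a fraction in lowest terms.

3/8

Jamal's father's ABO genotype from BB × AB: 1/2 AB, 1/2 BB.
Crossing each possibility with the mother AO and summing P(type B): 1/2·1/4 + 1/2·1/2 = 3/8.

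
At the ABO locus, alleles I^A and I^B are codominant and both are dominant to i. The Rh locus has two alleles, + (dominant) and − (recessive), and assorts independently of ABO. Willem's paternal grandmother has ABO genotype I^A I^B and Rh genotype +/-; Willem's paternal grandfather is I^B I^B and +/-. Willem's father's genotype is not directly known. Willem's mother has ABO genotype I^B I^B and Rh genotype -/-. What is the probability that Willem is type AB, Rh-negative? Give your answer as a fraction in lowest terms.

1/8

Willem's father's ABO genotype from I^A I^B × I^B I^B: 1/2 I^A I^B, 1/2 I^B I^B.
Crossing each possibility with the mother I^B I^B and summing P(type AB): 1/2·1/2 + 1/2·0 = 1/4.
Similarly for Rh via the father's Rh distribution: P(Rh-) = 1/2.
Independent loci: 1/4 × 1/2 = 1/8.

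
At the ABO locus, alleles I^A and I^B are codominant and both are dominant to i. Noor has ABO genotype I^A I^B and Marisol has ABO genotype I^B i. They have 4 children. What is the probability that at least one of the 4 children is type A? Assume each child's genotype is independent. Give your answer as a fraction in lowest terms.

175/256

ABO cross I^A I^B × I^B i → 1/4 A, 1/2 B, 1/4 AB.
So P(type A) = 1/4 per child.
P(none) = (3/4)^4 = 81/256; P(at least one) = 1 − 81/256 = 175/256.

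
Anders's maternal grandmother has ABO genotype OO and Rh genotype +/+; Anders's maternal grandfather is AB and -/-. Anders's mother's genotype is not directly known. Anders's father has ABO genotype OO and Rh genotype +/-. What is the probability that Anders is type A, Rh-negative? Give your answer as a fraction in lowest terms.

Anders's mother's ABO genotype from OO × AB: 1/2 AO, 1/2 BO.
Crossing each possibility with the father OO and summing P(type A): 1/2·1/2 + 1/2·0 = 1/4.
Similarly for Rh via the mother's Rh distribution: P(Rh-) = 1/4.
Independent loci: 1/4 × 1/4 = 1/16.

1/16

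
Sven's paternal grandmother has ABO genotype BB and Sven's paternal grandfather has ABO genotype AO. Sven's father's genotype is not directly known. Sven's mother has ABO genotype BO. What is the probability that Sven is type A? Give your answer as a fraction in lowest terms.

Sven's father's ABO genotype from BB × AO: 1/2 AB, 1/2 BO.
Crossing each possibility with the mother BO and summing P(type A): 1/2·1/4 + 1/2·0 = 1/8.

1/8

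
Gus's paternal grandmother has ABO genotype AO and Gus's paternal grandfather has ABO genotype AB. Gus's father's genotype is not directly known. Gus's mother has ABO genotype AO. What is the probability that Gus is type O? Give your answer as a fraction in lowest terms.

1/8

Gus's father's ABO genotype from AO × AB: 1/4 AA, 1/4 AB, 1/4 AO, 1/4 BO.
Crossing each possibility with the mother AO and summing P(type O): 1/4·0 + 1/4·0 + 1/4·1/4 + 1/4·1/4 = 1/8.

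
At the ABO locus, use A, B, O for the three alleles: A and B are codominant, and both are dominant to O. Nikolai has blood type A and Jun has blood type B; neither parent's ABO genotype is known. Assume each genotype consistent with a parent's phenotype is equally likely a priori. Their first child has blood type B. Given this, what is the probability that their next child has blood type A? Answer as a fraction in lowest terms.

Possible genotypes: Nikolai ∈ {AA, AO}; Jun ∈ {BB, BO}.
Weight each parental genotype pair by prior × P(type-B child):
  AO × BB: posterior weight 2/3; P(next child type A) = 0.
  AO × BO: posterior weight 1/3; P(next child type A) = 1/4.
Weighted sum = 1/12.

1/12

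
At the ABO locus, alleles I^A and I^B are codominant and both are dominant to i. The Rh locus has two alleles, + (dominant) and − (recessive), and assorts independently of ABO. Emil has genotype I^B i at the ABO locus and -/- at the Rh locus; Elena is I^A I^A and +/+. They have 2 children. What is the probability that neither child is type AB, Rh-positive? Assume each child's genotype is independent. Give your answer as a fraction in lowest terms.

ABO cross I^B i × I^A I^A → 1/2 A, 1/2 AB.
Rh cross -/- × +/+ → 1 Rh+; so P(type AB, Rh-positive) = 1/2 × 1 = 1/2 per child.
P(not type AB, Rh-positive) = 1/2 for one child; (1/2)^2 = 1/4.

1/4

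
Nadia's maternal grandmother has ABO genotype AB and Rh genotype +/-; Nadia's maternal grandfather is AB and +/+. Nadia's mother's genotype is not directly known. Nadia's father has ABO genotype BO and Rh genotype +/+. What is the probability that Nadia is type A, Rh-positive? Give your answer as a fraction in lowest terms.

Nadia's mother's ABO genotype from AB × AB: 1/4 AA, 1/2 AB, 1/4 BB.
Crossing each possibility with the father BO and summing P(type A): 1/4·1/2 + 1/2·1/4 + 1/4·0 = 1/4.
Similarly for Rh via the mother's Rh distribution: P(Rh+) = 1.
Independent loci: 1/4 × 1 = 1/4.

1/4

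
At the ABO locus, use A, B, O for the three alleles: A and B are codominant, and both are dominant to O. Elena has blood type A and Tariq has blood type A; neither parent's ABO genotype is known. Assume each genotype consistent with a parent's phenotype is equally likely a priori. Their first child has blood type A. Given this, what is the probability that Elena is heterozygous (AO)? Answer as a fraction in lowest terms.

Possible genotypes: Elena ∈ {AA, AO}; Tariq ∈ {AA, AO}.
Weight each parental genotype pair by prior × P(type-A child):
  AA × AA: posterior weight 4/15.
  AA × AO: posterior weight 4/15.
  AO × AA: posterior weight 4/15.
  AO × AO: posterior weight 1/5.
Sum the posterior weight over pairs where Elena is AO: 7/15.

7/15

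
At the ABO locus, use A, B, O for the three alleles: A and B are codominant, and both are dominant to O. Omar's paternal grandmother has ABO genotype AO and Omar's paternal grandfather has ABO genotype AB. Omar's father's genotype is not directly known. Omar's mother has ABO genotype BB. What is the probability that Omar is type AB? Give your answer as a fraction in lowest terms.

Omar's father's ABO genotype from AO × AB: 1/4 AA, 1/4 AB, 1/4 AO, 1/4 BO.
Crossing each possibility with the mother BB and summing P(type AB): 1/4·1 + 1/4·1/2 + 1/4·1/2 + 1/4·0 = 1/2.

1/2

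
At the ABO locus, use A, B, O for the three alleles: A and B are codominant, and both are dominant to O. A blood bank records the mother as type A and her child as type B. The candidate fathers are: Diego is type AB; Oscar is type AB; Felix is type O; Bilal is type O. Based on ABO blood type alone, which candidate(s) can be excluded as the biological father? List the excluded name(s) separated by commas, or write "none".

A candidate is excluded only if no genotype consistent with his phenotype could produce a type B child with a type A mother.
Felix (type O): no genotype consistent with that phenotype can produce a type-B child with a type-A mother.
Bilal (type O): no genotype consistent with that phenotype can produce a type-B child with a type-A mother.

Felix, Bilal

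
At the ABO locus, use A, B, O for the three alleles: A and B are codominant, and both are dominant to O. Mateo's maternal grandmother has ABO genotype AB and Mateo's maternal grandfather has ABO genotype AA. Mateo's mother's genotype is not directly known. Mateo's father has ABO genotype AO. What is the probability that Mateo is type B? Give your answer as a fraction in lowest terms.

1/8

Mateo's mother's ABO genotype from AB × AA: 1/2 AA, 1/2 AB.
Crossing each possibility with the father AO and summing P(type B): 1/2·0 + 1/2·1/4 = 1/8.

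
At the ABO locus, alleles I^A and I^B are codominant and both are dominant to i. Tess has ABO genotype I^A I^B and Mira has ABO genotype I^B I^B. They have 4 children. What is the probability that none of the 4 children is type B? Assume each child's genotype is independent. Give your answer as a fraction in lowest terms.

1/16

ABO cross I^A I^B × I^B I^B → 1/2 B, 1/2 AB.
So P(type B) = 1/2 per child.
P(not type B) = 1/2 for one child; (1/2)^4 = 1/16.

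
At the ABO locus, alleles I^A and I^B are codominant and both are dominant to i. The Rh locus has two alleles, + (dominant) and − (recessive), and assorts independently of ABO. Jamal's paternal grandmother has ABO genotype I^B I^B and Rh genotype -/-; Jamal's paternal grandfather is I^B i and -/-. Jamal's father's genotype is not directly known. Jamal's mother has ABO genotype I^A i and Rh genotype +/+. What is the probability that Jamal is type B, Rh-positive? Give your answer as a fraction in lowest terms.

Jamal's father's ABO genotype from I^B I^B × I^B i: 1/2 I^B I^B, 1/2 I^B i.
Crossing each possibility with the mother I^A i and summing P(type B): 1/2·1/2 + 1/2·1/4 = 3/8.
Similarly for Rh via the father's Rh distribution: P(Rh+) = 1.
Independent loci: 3/8 × 1 = 3/8.

3/8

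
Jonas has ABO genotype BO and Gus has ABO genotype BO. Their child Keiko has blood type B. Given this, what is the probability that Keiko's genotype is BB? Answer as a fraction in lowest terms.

Cross BO × BO → 1/4 BB, 1/2 BO, 1/4 OO.
Type-B genotypes among offspring: BB (1/4), BO (1/2); total 3/4.
P(BB | type B) = (1/4) / (3/4) = 1/3.

1/3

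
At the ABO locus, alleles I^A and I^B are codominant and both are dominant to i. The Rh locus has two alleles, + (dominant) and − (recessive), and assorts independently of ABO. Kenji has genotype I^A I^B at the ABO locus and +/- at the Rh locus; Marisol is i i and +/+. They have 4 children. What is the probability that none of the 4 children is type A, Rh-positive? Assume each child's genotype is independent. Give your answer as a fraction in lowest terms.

1/16

ABO cross I^A I^B × i i → 1/2 A, 1/2 B.
Rh cross +/- × +/+ → 1 Rh+; so P(type A, Rh-positive) = 1/2 × 1 = 1/2 per child.
P(not type A, Rh-positive) = 1/2 for one child; (1/2)^4 = 1/16.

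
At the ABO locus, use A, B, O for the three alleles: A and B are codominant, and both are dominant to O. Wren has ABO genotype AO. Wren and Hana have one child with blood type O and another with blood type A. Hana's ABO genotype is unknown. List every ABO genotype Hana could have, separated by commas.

For each candidate genotype of Hana, check whether crossing it with AO can produce every observed child phenotype.
  AA → possible child types {A} ✗
  AB → possible child types {A, B, AB} ✗
  AO → possible child types {O, A} ✓
  BB → possible child types {B, AB} ✗
  BO → possible child types {O, A, B, AB} ✓
  OO → possible child types {O, A} ✓

AO, BO, OO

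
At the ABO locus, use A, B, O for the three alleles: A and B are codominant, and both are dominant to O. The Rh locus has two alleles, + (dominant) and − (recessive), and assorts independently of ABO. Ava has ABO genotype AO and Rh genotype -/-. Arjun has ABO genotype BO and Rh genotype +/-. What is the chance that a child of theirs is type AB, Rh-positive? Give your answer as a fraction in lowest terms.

1/8

ABO cross AO × BO → offspring phenotypes: 1/4 O, 1/4 A, 1/4 B, 1/4 AB.
Rh cross -/- × +/- → 1/2 Rh+, 1/2 Rh-.
Independent loci: P(type AB, Rh-positive) = 1/4 × 1/2 = 1/8.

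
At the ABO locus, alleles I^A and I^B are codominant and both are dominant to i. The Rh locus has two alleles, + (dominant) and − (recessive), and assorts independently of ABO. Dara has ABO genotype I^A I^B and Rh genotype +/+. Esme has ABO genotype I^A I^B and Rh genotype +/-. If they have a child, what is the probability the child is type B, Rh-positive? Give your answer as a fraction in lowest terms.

1/4

ABO cross I^A I^B × I^A I^B → offspring phenotypes: 1/4 A, 1/4 B, 1/2 AB.
Rh cross +/+ × +/- → 1 Rh+.
Independent loci: P(type B, Rh-positive) = 1/4 × 1 = 1/4.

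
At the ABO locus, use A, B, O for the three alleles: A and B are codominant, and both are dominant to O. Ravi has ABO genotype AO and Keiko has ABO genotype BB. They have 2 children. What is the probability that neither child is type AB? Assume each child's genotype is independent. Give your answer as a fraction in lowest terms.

ABO cross AO × BB → 1/2 B, 1/2 AB.
So P(type AB) = 1/2 per child.
P(not type AB) = 1/2 for one child; (1/2)^2 = 1/4.

1/4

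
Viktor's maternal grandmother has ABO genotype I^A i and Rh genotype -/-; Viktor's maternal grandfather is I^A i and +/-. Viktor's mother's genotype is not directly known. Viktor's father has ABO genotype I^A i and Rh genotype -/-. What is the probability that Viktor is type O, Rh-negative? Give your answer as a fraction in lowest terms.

Viktor's mother's ABO genotype from I^A i × I^A i: 1/4 I^A I^A, 1/2 I^A i, 1/4 i i.
Crossing each possibility with the father I^A i and summing P(type O): 1/4·0 + 1/2·1/4 + 1/4·1/2 = 1/4.
Similarly for Rh via the mother's Rh distribution: P(Rh-) = 3/4.
Independent loci: 1/4 × 3/4 = 3/16.

3/16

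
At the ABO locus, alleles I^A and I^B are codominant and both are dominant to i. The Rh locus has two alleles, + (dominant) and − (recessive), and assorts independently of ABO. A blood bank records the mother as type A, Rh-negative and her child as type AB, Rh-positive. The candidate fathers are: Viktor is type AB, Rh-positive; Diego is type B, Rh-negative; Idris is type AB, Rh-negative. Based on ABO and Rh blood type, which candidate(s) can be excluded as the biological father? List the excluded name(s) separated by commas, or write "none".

A candidate is excluded only if no genotype consistent with his phenotype could produce a type AB, Rh-positive child with a type A, Rh-negative mother.
Diego (type B, Rh-): no genotype consistent with that phenotype can produce a type-AB Rh+ child with a type-A mother.
Idris (type AB, Rh-): no genotype consistent with that phenotype can produce a type-AB Rh+ child with a type-A mother.

Diego, Idris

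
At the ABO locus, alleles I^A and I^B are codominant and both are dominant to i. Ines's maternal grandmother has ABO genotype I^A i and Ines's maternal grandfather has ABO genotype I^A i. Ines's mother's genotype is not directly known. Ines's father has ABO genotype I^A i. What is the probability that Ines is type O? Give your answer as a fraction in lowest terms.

Ines's mother's ABO genotype from I^A i × I^A i: 1/4 I^A I^A, 1/2 I^A i, 1/4 i i.
Crossing each possibility with the father I^A i and summing P(type O): 1/4·0 + 1/2·1/4 + 1/4·1/2 = 1/4.

1/4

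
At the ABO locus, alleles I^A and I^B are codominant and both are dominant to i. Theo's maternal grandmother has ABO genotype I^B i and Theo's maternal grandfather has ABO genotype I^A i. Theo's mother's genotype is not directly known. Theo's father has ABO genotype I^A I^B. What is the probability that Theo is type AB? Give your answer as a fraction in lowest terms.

1/4

Theo's mother's ABO genotype from I^B i × I^A i: 1/4 I^A I^B, 1/4 I^A i, 1/4 I^B i, 1/4 i i.
Crossing each possibility with the father I^A I^B and summing P(type AB): 1/4·1/2 + 1/4·1/4 + 1/4·1/4 + 1/4·0 = 1/4.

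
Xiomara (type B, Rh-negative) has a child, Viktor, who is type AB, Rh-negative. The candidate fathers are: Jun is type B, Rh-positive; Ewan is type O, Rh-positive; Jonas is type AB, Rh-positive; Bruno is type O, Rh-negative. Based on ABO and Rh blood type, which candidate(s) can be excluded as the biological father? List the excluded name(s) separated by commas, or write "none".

A candidate is excluded only if no genotype consistent with his phenotype could produce a type AB, Rh-negative child with a type B, Rh-negative mother.
Jun (type B, Rh+): no genotype consistent with that phenotype can produce a type-AB Rh- child with a type-B mother.
Ewan (type O, Rh+): no genotype consistent with that phenotype can produce a type-AB Rh- child with a type-B mother.
Bruno (type O, Rh-): no genotype consistent with that phenotype can produce a type-AB Rh- child with a type-B mother.

Jun, Ewan, Bruno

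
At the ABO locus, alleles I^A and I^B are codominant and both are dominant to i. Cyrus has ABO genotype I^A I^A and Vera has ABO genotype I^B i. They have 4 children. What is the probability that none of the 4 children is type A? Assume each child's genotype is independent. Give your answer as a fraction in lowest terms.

1/16

ABO cross I^A I^A × I^B i → 1/2 A, 1/2 AB.
So P(type A) = 1/2 per child.
P(not type A) = 1/2 for one child; (1/2)^4 = 1/16.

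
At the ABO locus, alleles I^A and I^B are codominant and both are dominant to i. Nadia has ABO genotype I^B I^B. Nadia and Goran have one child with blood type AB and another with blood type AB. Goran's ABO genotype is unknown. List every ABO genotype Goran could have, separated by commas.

I^A I^A, I^A I^B, I^A i

For each candidate genotype of Goran, check whether crossing it with I^B I^B can produce every observed child phenotype.
  I^A I^A → possible child types {AB} ✓
  I^A I^B → possible child types {B, AB} ✓
  I^A i → possible child types {B, AB} ✓
  I^B I^B → possible child types {B} ✗
  I^B i → possible child types {B} ✗
  i i → possible child types {B} ✗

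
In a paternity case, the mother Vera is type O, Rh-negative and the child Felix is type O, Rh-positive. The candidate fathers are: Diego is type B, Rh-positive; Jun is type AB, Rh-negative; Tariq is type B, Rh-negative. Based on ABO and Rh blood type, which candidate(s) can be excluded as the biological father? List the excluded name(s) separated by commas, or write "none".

A candidate is excluded only if no genotype consistent with his phenotype could produce a type O, Rh-positive child with a type O, Rh-negative mother.
Jun (type AB, Rh-): no genotype consistent with that phenotype can produce a type-O Rh+ child with a type-O mother.
Tariq (type B, Rh-): no genotype consistent with that phenotype can produce a type-O Rh+ child with a type-O mother.

Jun, Tariq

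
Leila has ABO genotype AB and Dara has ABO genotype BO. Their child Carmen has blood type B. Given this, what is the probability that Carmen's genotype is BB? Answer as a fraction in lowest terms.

Cross AB × BO → 1/4 AB, 1/4 AO, 1/4 BB, 1/4 BO.
Type-B genotypes among offspring: BB (1/4), BO (1/4); total 1/2.
P(BB | type B) = (1/4) / (1/2) = 1/2.

1/2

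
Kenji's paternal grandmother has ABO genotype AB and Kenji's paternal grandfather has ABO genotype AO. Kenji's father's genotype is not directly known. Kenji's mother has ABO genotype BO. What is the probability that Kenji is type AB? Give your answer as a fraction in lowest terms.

1/4

Kenji's father's ABO genotype from AB × AO: 1/4 AA, 1/4 AB, 1/4 AO, 1/4 BO.
Crossing each possibility with the mother BO and summing P(type AB): 1/4·1/2 + 1/4·1/4 + 1/4·1/4 + 1/4·0 = 1/4.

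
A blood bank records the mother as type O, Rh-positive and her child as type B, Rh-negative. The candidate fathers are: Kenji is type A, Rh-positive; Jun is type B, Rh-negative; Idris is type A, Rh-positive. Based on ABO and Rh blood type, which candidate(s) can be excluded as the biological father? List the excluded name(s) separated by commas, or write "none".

Kenji, Idris

A candidate is excluded only if no genotype consistent with his phenotype could produce a type B, Rh-negative child with a type O, Rh-positive mother.
Kenji (type A, Rh+): no genotype consistent with that phenotype can produce a type-B Rh- child with a type-O mother.
Idris (type A, Rh+): no genotype consistent with that phenotype can produce a type-B Rh- child with a type-O mother.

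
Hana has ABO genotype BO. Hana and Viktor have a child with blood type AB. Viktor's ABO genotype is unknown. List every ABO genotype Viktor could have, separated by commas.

For each candidate genotype of Viktor, check whether crossing it with BO can produce every observed child phenotype.
  AA → possible child types {A, AB} ✓
  AB → possible child types {A, B, AB} ✓
  AO → possible child types {O, A, B, AB} ✓
  BB → possible child types {B} ✗
  BO → possible child types {O, B} ✗
  OO → possible child types {O, B} ✗

AA, AB, AO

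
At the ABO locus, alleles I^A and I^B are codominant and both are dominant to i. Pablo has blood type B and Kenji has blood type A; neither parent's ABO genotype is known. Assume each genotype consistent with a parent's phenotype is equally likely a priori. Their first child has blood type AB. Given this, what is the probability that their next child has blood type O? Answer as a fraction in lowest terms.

Possible genotypes: Pablo ∈ {I^B I^B, I^B i}; Kenji ∈ {I^A I^A, I^A i}.
Weight each parental genotype pair by prior × P(type-AB child):
  I^B I^B × I^A I^A: posterior weight 4/9; P(next child type O) = 0.
  I^B I^B × I^A i: posterior weight 2/9; P(next child type O) = 0.
  I^B i × I^A I^A: posterior weight 2/9; P(next child type O) = 0.
  I^B i × I^A i: posterior weight 1/9; P(next child type O) = 1/4.
Weighted sum = 1/36.

1/36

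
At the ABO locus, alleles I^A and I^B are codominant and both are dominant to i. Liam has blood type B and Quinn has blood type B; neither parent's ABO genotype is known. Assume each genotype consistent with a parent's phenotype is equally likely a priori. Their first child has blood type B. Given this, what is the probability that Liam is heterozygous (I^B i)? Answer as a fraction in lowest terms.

7/15

Possible genotypes: Liam ∈ {I^B I^B, I^B i}; Quinn ∈ {I^B I^B, I^B i}.
Weight each parental genotype pair by prior × P(type-B child):
  I^B I^B × I^B I^B: posterior weight 4/15.
  I^B I^B × I^B i: posterior weight 4/15.
  I^B i × I^B I^B: posterior weight 4/15.
  I^B i × I^B i: posterior weight 1/5.
Sum the posterior weight over pairs where Liam is I^B i: 7/15.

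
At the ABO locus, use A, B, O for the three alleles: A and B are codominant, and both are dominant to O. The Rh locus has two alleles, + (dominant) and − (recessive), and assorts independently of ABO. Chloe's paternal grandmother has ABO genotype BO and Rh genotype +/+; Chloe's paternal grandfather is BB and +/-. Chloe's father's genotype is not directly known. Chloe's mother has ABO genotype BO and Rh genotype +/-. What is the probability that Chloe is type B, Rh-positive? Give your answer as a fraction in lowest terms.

49/64

Chloe's father's ABO genotype from BO × BB: 1/2 BB, 1/2 BO.
Crossing each possibility with the mother BO and summing P(type B): 1/2·1 + 1/2·3/4 = 7/8.
Similarly for Rh via the father's Rh distribution: P(Rh+) = 7/8.
Independent loci: 7/8 × 7/8 = 49/64.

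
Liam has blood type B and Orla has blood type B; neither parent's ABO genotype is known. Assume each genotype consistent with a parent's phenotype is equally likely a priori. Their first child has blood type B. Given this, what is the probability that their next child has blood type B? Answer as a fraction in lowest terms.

19/20

Possible genotypes: Liam ∈ {BB, BO}; Orla ∈ {BB, BO}.
Weight each parental genotype pair by prior × P(type-B child):
  BB × BB: posterior weight 4/15; P(next child type B) = 1.
  BB × BO: posterior weight 4/15; P(next child type B) = 1.
  BO × BB: posterior weight 4/15; P(next child type B) = 1.
  BO × BO: posterior weight 1/5; P(next child type B) = 3/4.
Weighted sum = 19/20.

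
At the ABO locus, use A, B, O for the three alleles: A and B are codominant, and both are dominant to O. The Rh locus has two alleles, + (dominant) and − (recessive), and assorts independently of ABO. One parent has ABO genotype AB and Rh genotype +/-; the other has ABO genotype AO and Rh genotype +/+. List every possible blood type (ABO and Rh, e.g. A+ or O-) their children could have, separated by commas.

A+, B+, AB+

Gametes from AB × AO give offspring ABO genotypes AA, AB, AO, BO, i.e. phenotypes A, B, AB.
Rh cross +/- × +/+ → phenotypes Rh+.
Combining independently: A+, B+, AB+.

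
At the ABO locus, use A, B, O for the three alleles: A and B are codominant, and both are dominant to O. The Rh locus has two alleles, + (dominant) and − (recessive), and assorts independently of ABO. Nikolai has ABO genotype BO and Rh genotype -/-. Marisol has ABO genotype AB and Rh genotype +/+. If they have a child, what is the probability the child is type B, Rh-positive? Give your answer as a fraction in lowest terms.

ABO cross BO × AB → offspring phenotypes: 1/4 A, 1/2 B, 1/4 AB.
Rh cross -/- × +/+ → 1 Rh+.
Independent loci: P(type B, Rh-positive) = 1/2 × 1 = 1/2.

1/2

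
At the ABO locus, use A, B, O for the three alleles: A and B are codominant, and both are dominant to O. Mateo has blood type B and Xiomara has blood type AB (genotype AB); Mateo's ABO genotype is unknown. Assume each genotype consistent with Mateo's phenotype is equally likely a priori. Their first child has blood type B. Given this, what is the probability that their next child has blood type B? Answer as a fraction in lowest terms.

Possible genotypes: Mateo ∈ {BB, BO}; Xiomara ∈ {AB}.
Weight each parental genotype pair by prior × P(type-B child):
  BB × AB: posterior weight 1/2; P(next child type B) = 1/2.
  BO × AB: posterior weight 1/2; P(next child type B) = 1/2.
Weighted sum = 1/2.

1/2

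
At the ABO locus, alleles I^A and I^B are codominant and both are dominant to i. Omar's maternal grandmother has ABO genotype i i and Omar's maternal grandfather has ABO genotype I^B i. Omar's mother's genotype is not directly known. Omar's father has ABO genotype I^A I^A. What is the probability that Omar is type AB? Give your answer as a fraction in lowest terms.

Omar's mother's ABO genotype from i i × I^B i: 1/2 I^B i, 1/2 i i.
Crossing each possibility with the father I^A I^A and summing P(type AB): 1/2·1/2 + 1/2·0 = 1/4.

1/4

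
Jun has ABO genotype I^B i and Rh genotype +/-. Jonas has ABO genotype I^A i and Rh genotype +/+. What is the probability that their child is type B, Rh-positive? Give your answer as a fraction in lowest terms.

1/4

ABO cross I^B i × I^A i → offspring phenotypes: 1/4 O, 1/4 A, 1/4 B, 1/4 AB.
Rh cross +/- × +/+ → 1 Rh+.
Independent loci: P(type B, Rh-positive) = 1/4 × 1 = 1/4.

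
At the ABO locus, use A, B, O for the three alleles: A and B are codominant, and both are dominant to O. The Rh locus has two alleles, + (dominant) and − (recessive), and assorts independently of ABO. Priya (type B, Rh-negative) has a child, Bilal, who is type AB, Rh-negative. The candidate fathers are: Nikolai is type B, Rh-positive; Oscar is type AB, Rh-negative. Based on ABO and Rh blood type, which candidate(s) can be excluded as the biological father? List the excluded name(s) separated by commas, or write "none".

A candidate is excluded only if no genotype consistent with his phenotype could produce a type AB, Rh-negative child with a type B, Rh-negative mother.
Nikolai (type B, Rh+): no genotype consistent with that phenotype can produce a type-AB Rh- child with a type-B mother.

Nikolai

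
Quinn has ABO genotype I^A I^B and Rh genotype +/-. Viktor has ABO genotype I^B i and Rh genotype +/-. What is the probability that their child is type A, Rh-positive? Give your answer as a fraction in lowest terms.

3/16

ABO cross I^A I^B × I^B i → offspring phenotypes: 1/4 A, 1/2 B, 1/4 AB.
Rh cross +/- × +/- → 3/4 Rh+, 1/4 Rh-.
Independent loci: P(type A, Rh-positive) = 1/4 × 3/4 = 3/16.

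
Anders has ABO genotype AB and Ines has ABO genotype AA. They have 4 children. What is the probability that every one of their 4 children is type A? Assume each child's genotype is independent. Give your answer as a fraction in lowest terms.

ABO cross AB × AA → 1/2 A, 1/2 AB.
So P(type A) = 1/2 per child.
All 4 independent: (1/2)^4 = 1/16.

1/16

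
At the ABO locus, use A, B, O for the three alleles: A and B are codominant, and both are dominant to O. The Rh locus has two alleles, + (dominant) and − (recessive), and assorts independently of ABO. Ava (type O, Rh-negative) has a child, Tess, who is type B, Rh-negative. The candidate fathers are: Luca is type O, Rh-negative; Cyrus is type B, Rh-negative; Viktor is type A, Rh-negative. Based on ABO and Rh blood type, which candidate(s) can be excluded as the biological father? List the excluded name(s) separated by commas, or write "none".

Luca, Viktor

A candidate is excluded only if no genotype consistent with his phenotype could produce a type B, Rh-negative child with a type O, Rh-negative mother.
Luca (type O, Rh-): no genotype consistent with that phenotype can produce a type-B Rh- child with a type-O mother.
Viktor (type A, Rh-): no genotype consistent with that phenotype can produce a type-B Rh- child with a type-O mother.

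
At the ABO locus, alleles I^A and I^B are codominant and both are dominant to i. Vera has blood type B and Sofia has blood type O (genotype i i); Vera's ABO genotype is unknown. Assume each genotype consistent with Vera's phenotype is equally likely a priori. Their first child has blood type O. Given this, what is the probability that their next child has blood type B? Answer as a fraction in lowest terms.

1/2

Possible genotypes: Vera ∈ {I^B I^B, I^B i}; Sofia ∈ {i i}.
Weight each parental genotype pair by prior × P(type-O child):
  I^B i × i i: posterior weight 1; P(next child type B) = 1/2.
Weighted sum = 1/2.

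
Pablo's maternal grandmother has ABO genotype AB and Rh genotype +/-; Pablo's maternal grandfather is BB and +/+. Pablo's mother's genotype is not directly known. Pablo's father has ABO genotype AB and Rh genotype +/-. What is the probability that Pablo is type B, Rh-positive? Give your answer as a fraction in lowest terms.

21/64

Pablo's mother's ABO genotype from AB × BB: 1/2 AB, 1/2 BB.
Crossing each possibility with the father AB and summing P(type B): 1/2·1/4 + 1/2·1/2 = 3/8.
Similarly for Rh via the mother's Rh distribution: P(Rh+) = 7/8.
Independent loci: 3/8 × 7/8 = 21/64.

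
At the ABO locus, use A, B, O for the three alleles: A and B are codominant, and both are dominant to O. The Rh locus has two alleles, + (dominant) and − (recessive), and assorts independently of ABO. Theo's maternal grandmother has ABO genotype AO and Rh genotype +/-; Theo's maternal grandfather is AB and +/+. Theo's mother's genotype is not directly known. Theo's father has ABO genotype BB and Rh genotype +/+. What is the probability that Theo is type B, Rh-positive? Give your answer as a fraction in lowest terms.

1/2

Theo's mother's ABO genotype from AO × AB: 1/4 AA, 1/4 AB, 1/4 AO, 1/4 BO.
Crossing each possibility with the father BB and summing P(type B): 1/4·0 + 1/4·1/2 + 1/4·1/2 + 1/4·1 = 1/2.
Similarly for Rh via the mother's Rh distribution: P(Rh+) = 1.
Independent loci: 1/2 × 1 = 1/2.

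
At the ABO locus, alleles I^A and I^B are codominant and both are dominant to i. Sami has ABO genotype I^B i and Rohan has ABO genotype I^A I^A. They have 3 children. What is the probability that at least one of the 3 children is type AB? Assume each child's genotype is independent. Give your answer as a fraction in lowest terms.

ABO cross I^B i × I^A I^A → 1/2 A, 1/2 AB.
So P(type AB) = 1/2 per child.
P(none) = (1/2)^3 = 1/8; P(at least one) = 1 − 1/8 = 7/8.

7/8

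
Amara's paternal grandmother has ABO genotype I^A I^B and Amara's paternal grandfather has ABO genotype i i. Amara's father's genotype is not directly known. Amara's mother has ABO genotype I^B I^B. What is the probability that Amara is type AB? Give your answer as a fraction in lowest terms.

1/4

Amara's father's ABO genotype from I^A I^B × i i: 1/2 I^A i, 1/2 I^B i.
Crossing each possibility with the mother I^B I^B and summing P(type AB): 1/2·1/2 + 1/2·0 = 1/4.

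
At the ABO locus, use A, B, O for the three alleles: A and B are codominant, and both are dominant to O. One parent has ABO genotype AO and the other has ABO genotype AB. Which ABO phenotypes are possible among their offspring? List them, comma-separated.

A, B, AB

Gametes from AO × AB give offspring ABO genotypes AA, AB, AO, BO, i.e. phenotypes A, B, AB.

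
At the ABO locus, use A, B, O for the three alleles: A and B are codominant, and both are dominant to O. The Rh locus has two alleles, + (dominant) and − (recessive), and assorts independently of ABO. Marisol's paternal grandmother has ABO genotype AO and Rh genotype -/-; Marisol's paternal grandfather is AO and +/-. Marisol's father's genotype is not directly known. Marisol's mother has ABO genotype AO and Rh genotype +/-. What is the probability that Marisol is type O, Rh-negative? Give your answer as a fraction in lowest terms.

Marisol's father's ABO genotype from AO × AO: 1/4 AA, 1/2 AO, 1/4 OO.
Crossing each possibility with the mother AO and summing P(type O): 1/4·0 + 1/2·1/4 + 1/4·1/2 = 1/4.
Similarly for Rh via the father's Rh distribution: P(Rh-) = 3/8.
Independent loci: 1/4 × 3/8 = 3/32.

3/32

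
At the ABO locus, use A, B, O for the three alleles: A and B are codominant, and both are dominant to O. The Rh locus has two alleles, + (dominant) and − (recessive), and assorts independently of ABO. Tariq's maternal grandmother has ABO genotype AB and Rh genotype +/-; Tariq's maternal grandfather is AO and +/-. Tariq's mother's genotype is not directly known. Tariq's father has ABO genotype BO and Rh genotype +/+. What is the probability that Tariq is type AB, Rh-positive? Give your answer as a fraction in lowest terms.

1/4

Tariq's mother's ABO genotype from AB × AO: 1/4 AA, 1/4 AB, 1/4 AO, 1/4 BO.
Crossing each possibility with the father BO and summing P(type AB): 1/4·1/2 + 1/4·1/4 + 1/4·1/4 + 1/4·0 = 1/4.
Similarly for Rh via the mother's Rh distribution: P(Rh+) = 1.
Independent loci: 1/4 × 1 = 1/4.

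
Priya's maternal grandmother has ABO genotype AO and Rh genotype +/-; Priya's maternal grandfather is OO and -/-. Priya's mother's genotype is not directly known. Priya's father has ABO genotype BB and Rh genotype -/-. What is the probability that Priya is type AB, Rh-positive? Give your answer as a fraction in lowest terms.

Priya's mother's ABO genotype from AO × OO: 1/2 AO, 1/2 OO.
Crossing each possibility with the father BB and summing P(type AB): 1/2·1/2 + 1/2·0 = 1/4.
Similarly for Rh via the mother's Rh distribution: P(Rh+) = 1/4.
Independent loci: 1/4 × 1/4 = 1/16.

1/16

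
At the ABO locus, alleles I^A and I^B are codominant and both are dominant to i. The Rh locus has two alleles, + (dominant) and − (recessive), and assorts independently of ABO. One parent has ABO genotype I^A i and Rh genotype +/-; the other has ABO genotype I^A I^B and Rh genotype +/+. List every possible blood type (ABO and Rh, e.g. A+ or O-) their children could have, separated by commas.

A+, B+, AB+

Gametes from I^A i × I^A I^B give offspring ABO genotypes I^A I^A, I^A I^B, I^A i, I^B i, i.e. phenotypes A, B, AB.
Rh cross +/- × +/+ → phenotypes Rh+.
Combining independently: A+, B+, AB+.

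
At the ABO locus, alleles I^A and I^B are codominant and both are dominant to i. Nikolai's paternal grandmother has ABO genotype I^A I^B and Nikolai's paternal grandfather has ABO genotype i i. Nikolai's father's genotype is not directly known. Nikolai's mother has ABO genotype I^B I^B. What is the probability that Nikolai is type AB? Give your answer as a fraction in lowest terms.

1/4

Nikolai's father's ABO genotype from I^A I^B × i i: 1/2 I^A i, 1/2 I^B i.
Crossing each possibility with the mother I^B I^B and summing P(type AB): 1/2·1/2 + 1/2·0 = 1/4.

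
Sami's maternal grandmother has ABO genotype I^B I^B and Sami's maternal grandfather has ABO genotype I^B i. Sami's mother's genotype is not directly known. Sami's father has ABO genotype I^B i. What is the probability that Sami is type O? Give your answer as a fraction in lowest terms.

1/8

Sami's mother's ABO genotype from I^B I^B × I^B i: 1/2 I^B I^B, 1/2 I^B i.
Crossing each possibility with the father I^B i and summing P(type O): 1/2·0 + 1/2·1/4 = 1/8.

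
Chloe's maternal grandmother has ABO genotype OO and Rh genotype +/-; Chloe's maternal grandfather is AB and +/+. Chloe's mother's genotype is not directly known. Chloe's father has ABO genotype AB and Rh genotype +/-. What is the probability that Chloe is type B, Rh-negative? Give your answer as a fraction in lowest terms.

Chloe's mother's ABO genotype from OO × AB: 1/2 AO, 1/2 BO.
Crossing each possibility with the father AB and summing P(type B): 1/2·1/4 + 1/2·1/2 = 3/8.
Similarly for Rh via the mother's Rh distribution: P(Rh-) = 1/8.
Independent loci: 3/8 × 1/8 = 3/64.

3/64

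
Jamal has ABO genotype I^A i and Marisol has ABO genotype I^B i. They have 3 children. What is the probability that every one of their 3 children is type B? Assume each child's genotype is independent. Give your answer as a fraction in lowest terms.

ABO cross I^A i × I^B i → 1/4 O, 1/4 A, 1/4 B, 1/4 AB.
So P(type B) = 1/4 per child.
All 3 independent: (1/4)^3 = 1/64.

1/64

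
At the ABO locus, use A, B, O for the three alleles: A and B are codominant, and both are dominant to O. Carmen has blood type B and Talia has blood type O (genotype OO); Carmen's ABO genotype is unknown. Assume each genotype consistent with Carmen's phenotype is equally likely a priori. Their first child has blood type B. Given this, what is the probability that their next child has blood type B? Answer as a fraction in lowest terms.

5/6

Possible genotypes: Carmen ∈ {BB, BO}; Talia ∈ {OO}.
Weight each parental genotype pair by prior × P(type-B child):
  BB × OO: posterior weight 2/3; P(next child type B) = 1.
  BO × OO: posterior weight 1/3; P(next child type B) = 1/2.
Weighted sum = 5/6.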